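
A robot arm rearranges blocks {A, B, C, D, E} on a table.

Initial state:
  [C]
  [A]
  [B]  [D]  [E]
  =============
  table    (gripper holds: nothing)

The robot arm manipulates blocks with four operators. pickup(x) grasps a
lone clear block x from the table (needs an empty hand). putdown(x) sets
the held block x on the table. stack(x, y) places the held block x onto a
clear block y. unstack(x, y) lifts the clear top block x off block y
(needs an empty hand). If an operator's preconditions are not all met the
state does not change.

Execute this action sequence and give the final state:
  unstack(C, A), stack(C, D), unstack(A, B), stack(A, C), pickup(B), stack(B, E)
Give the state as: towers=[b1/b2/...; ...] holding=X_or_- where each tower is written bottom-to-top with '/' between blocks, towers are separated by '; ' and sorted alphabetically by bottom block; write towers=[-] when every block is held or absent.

towers=[D/C/A; E/B] holding=-

step 1 (unstack(C, A)): towers=[B/A; D; E] holding=C
step 2 (stack(C, D)): towers=[B/A; D/C; E] holding=-
step 3 (unstack(A, B)): towers=[B; D/C; E] holding=A
step 4 (stack(A, C)): towers=[B; D/C/A; E] holding=-
step 5 (pickup(B)): towers=[D/C/A; E] holding=B
step 6 (stack(B, E)): towers=[D/C/A; E/B] holding=-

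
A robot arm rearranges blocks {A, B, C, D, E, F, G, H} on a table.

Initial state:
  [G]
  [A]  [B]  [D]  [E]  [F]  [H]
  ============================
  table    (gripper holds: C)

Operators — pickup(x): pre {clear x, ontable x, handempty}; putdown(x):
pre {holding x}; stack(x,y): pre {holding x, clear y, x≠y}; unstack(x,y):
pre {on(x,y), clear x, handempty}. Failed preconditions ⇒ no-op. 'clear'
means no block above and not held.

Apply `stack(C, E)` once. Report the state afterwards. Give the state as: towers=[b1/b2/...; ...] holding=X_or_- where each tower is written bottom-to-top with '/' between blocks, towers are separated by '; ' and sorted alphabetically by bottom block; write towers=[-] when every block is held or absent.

towers=[A/G; B; D; E/C; F; H] holding=-

before: towers=[A/G; B; D; E; F; H] holding=C
pre[stack(C, E)]: holding(C) yes, clear(E) yes, C≠E yes
all met → apply stack(C, E)
after:  towers=[A/G; B; D; E/C; F; H] holding=-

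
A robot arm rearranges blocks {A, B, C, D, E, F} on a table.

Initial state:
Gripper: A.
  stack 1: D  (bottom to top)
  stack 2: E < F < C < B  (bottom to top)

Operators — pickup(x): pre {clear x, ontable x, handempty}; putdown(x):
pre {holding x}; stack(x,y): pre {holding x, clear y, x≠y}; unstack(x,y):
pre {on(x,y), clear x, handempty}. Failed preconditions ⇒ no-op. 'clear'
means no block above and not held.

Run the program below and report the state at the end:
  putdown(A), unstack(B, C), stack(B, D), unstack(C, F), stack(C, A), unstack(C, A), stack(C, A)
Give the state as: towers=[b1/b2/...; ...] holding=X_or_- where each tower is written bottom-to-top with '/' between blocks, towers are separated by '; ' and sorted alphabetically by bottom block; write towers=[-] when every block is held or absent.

towers=[A/C; D/B; E/F] holding=-

step 1 (putdown(A)): towers=[A; D; E/F/C/B] holding=-
step 2 (unstack(B, C)): towers=[A; D; E/F/C] holding=B
step 3 (stack(B, D)): towers=[A; D/B; E/F/C] holding=-
step 4 (unstack(C, F)): towers=[A; D/B; E/F] holding=C
step 5 (stack(C, A)): towers=[A/C; D/B; E/F] holding=-
step 6 (unstack(C, A)): towers=[A; D/B; E/F] holding=C
step 7 (stack(C, A)): towers=[A/C; D/B; E/F] holding=-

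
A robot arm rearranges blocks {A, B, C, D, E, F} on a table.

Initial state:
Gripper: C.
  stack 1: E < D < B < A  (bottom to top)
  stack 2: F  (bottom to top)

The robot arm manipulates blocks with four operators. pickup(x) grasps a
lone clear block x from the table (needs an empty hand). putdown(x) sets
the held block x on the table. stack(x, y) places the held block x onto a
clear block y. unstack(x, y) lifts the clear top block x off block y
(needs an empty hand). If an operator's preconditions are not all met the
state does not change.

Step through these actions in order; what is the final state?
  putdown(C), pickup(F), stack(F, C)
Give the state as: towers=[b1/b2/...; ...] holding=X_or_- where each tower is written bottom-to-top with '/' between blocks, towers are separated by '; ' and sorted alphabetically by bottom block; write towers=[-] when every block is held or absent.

towers=[C/F; E/D/B/A] holding=-

step 1 (putdown(C)): towers=[C; E/D/B/A; F] holding=-
step 2 (pickup(F)): towers=[C; E/D/B/A] holding=F
step 3 (stack(F, C)): towers=[C/F; E/D/B/A] holding=-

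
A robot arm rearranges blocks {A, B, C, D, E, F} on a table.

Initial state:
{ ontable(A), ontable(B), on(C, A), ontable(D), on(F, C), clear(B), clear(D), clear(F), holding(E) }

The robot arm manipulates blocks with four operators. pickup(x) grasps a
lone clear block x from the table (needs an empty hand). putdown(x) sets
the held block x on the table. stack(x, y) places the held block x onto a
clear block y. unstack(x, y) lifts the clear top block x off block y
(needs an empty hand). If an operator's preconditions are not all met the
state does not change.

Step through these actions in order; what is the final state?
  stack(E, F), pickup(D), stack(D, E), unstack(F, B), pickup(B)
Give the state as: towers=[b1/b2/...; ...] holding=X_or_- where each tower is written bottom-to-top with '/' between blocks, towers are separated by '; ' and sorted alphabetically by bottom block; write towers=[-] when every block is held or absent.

step 1 (stack(E, F)): towers=[A/C/F/E; B; D] holding=-
step 2 (pickup(D)): towers=[A/C/F/E; B] holding=D
step 3 (stack(D, E)): towers=[A/C/F/E/D; B] holding=-
step 4 (unstack(F, B)) [no-op]: towers=[A/C/F/E/D; B] holding=-
step 5 (pickup(B)): towers=[A/C/F/E/D] holding=B

towers=[A/C/F/E/D] holding=B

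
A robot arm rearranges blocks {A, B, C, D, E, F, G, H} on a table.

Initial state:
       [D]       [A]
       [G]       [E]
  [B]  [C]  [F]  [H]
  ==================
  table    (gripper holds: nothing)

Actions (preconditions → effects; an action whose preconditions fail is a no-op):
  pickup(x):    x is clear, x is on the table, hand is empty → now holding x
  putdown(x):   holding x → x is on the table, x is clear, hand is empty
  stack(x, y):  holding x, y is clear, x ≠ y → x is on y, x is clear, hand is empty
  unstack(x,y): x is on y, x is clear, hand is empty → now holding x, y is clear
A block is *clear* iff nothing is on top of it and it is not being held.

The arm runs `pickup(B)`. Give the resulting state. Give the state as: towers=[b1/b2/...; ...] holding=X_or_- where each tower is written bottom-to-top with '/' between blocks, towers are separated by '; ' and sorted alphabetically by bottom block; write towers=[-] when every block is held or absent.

before: towers=[B; C/G/D; F; H/E/A] holding=-
pre[pickup(B)]: clear(B) yes, ontable(B) yes, handempty yes
all met → apply pickup(B)
after:  towers=[C/G/D; F; H/E/A] holding=B

towers=[C/G/D; F; H/E/A] holding=B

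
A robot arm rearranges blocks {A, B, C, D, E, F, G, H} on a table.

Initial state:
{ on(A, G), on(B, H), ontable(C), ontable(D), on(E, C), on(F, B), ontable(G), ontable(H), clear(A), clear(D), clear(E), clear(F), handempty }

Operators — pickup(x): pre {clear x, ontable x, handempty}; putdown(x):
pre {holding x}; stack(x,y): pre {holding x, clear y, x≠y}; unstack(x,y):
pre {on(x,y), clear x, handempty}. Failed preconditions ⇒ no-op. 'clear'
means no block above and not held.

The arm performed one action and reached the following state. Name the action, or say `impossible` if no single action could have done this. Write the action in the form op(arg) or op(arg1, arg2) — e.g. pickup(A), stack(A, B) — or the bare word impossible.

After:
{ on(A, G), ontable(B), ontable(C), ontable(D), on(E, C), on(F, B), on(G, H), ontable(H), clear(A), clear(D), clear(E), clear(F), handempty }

impossible

target: towers=[B/F; C/E; D; H/G/A] holding=-
     unstack(A, G) → towers=[C/E; D; G; H/B/F] holding=A
     unstack(E, C) → towers=[C; D; G/A; H/B/F] holding=E
     unstack(F, B) → towers=[C/E; D; G/A; H/B] holding=F
         pickup(D) → towers=[C/E; G/A; H/B/F] holding=D
none of the 4 applicable actions match → impossible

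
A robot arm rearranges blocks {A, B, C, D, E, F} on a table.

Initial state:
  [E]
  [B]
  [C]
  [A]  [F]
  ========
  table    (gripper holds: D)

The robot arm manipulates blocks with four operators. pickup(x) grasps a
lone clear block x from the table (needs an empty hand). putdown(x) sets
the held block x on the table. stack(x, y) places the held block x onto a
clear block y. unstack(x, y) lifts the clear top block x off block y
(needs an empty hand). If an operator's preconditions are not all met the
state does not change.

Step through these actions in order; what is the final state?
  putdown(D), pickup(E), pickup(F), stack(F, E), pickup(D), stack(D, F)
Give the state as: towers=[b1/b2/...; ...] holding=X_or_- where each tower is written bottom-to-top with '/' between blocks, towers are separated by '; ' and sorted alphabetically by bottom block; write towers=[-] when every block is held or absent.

step 1 (putdown(D)): towers=[A/C/B/E; D; F] holding=-
step 2 (pickup(E)) [no-op]: towers=[A/C/B/E; D; F] holding=-
step 3 (pickup(F)): towers=[A/C/B/E; D] holding=F
step 4 (stack(F, E)): towers=[A/C/B/E/F; D] holding=-
step 5 (pickup(D)): towers=[A/C/B/E/F] holding=D
step 6 (stack(D, F)): towers=[A/C/B/E/F/D] holding=-

towers=[A/C/B/E/F/D] holding=-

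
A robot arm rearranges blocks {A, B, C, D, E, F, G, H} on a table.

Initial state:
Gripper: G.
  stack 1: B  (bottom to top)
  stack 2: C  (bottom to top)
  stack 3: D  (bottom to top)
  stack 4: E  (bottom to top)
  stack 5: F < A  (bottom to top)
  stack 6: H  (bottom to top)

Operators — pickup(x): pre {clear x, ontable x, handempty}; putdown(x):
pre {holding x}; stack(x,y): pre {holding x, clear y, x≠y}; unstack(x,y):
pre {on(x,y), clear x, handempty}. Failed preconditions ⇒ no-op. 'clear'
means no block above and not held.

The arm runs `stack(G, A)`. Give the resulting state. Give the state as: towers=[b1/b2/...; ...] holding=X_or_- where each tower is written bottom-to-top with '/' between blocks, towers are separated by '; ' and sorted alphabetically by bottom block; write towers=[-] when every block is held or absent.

before: towers=[B; C; D; E; F/A; H] holding=G
pre[stack(G, A)]: holding(G) ok, clear(A) ok, G≠A ok
all met → apply stack(G, A)
after:  towers=[B; C; D; E; F/A/G; H] holding=-

towers=[B; C; D; E; F/A/G; H] holding=-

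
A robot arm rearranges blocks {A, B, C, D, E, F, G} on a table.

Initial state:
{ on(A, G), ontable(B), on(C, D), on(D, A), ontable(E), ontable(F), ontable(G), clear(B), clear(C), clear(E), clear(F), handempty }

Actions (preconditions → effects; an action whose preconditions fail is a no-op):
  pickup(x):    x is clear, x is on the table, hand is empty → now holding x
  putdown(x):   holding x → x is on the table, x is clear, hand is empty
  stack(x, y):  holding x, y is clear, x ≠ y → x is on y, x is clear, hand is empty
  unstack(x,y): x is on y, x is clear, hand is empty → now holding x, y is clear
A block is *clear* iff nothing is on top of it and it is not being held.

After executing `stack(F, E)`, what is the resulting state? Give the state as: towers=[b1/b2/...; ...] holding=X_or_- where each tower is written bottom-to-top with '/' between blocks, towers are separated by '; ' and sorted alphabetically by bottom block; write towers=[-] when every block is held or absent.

towers=[B; E; F; G/A/D/C] holding=-

before: towers=[B; E; F; G/A/D/C] holding=-
pre[stack(F, E)]: holding(F) fail, clear(E) ok, F≠E ok
holding(F) unmet → stack(F, E) is a no-op
after:  towers=[B; E; F; G/A/D/C] holding=-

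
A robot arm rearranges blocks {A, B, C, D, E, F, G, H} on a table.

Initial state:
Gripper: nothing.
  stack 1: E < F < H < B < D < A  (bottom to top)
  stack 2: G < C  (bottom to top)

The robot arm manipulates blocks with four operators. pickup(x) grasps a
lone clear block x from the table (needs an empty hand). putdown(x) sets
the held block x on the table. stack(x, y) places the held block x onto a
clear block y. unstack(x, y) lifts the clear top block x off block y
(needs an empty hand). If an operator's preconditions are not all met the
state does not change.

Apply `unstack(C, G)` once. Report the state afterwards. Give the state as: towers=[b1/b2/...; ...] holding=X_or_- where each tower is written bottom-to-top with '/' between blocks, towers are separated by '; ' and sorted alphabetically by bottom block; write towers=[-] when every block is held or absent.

before: towers=[E/F/H/B/D/A; G/C] holding=-
pre[unstack(C, G)]: on(C,G) yes, clear(C) yes, handempty yes
all met → apply unstack(C, G)
after:  towers=[E/F/H/B/D/A; G] holding=C

towers=[E/F/H/B/D/A; G] holding=C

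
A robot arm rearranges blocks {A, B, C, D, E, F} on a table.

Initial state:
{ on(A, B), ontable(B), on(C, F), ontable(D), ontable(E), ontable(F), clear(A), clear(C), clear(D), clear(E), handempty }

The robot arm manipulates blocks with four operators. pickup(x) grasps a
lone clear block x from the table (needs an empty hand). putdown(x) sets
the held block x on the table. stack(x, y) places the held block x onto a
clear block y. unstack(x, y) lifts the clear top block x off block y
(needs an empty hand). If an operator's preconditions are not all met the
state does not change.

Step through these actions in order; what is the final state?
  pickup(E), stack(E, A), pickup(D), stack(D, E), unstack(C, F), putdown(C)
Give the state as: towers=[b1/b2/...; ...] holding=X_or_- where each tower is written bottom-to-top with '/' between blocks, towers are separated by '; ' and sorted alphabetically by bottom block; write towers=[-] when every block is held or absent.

step 1 (pickup(E)): towers=[B/A; D; F/C] holding=E
step 2 (stack(E, A)): towers=[B/A/E; D; F/C] holding=-
step 3 (pickup(D)): towers=[B/A/E; F/C] holding=D
step 4 (stack(D, E)): towers=[B/A/E/D; F/C] holding=-
step 5 (unstack(C, F)): towers=[B/A/E/D; F] holding=C
step 6 (putdown(C)): towers=[B/A/E/D; C; F] holding=-

towers=[B/A/E/D; C; F] holding=-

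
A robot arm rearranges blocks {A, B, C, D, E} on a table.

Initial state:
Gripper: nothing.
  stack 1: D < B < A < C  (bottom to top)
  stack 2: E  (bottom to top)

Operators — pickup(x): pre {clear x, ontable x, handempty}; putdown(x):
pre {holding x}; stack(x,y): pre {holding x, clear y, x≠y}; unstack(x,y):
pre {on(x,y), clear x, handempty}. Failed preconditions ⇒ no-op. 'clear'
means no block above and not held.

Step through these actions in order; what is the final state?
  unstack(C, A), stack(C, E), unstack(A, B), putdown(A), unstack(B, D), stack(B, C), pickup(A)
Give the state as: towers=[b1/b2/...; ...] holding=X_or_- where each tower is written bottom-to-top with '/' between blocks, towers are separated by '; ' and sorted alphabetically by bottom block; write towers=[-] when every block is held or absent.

step 1 (unstack(C, A)): towers=[D/B/A; E] holding=C
step 2 (stack(C, E)): towers=[D/B/A; E/C] holding=-
step 3 (unstack(A, B)): towers=[D/B; E/C] holding=A
step 4 (putdown(A)): towers=[A; D/B; E/C] holding=-
step 5 (unstack(B, D)): towers=[A; D; E/C] holding=B
step 6 (stack(B, C)): towers=[A; D; E/C/B] holding=-
step 7 (pickup(A)): towers=[D; E/C/B] holding=A

towers=[D; E/C/B] holding=A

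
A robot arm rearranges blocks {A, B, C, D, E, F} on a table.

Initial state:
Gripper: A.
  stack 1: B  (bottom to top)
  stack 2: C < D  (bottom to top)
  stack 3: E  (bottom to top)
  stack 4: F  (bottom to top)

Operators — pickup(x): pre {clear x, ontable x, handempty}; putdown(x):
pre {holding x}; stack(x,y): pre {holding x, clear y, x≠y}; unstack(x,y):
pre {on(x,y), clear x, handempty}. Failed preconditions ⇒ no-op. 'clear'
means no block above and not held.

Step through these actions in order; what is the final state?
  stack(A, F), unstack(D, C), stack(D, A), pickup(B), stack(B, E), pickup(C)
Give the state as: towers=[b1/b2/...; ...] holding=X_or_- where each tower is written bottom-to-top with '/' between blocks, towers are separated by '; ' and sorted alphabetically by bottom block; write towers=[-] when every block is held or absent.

towers=[E/B; F/A/D] holding=C

step 1 (stack(A, F)): towers=[B; C/D; E; F/A] holding=-
step 2 (unstack(D, C)): towers=[B; C; E; F/A] holding=D
step 3 (stack(D, A)): towers=[B; C; E; F/A/D] holding=-
step 4 (pickup(B)): towers=[C; E; F/A/D] holding=B
step 5 (stack(B, E)): towers=[C; E/B; F/A/D] holding=-
step 6 (pickup(C)): towers=[E/B; F/A/D] holding=C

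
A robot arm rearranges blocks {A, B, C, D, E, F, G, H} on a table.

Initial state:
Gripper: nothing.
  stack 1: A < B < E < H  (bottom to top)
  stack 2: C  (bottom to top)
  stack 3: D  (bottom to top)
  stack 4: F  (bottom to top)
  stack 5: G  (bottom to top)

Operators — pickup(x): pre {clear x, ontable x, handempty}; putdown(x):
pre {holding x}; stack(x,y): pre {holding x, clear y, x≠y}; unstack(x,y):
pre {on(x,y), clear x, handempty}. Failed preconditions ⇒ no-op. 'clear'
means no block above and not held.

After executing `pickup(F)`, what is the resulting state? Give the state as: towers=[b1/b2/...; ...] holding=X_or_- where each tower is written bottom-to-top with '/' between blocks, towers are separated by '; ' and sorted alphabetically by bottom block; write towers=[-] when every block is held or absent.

before: towers=[A/B/E/H; C; D; F; G] holding=-
pre[pickup(F)]: clear(F) ✓, ontable(F) ✓, handempty ✓
all met → apply pickup(F)
after:  towers=[A/B/E/H; C; D; G] holding=F

towers=[A/B/E/H; C; D; G] holding=F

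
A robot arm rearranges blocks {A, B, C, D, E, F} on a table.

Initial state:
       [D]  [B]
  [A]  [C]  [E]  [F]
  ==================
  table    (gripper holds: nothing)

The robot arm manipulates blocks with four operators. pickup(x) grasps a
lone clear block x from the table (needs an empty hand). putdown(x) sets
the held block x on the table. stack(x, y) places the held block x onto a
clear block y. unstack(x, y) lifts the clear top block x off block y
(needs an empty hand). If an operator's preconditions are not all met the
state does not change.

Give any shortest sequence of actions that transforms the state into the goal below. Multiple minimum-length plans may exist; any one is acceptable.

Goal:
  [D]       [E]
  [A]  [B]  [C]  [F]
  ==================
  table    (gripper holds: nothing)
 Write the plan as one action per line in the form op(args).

step 1 (unstack(B, E)): towers=[A; C/D; E; F] holding=B
step 2 (putdown(B)): towers=[A; B; C/D; E; F] holding=-
step 3 (unstack(D, C)): towers=[A; B; C; E; F] holding=D
step 4 (stack(D, A)): towers=[A/D; B; C; E; F] holding=-
step 5 (pickup(E)): towers=[A/D; B; C; F] holding=E
step 6 (stack(E, C)): towers=[A/D; B; C/E; F] holding=-
goal check: towers=[A/D; B; C/E; F] holding=- — reached (length 6, optimal by BFS)

unstack(B, E)
putdown(B)
unstack(D, C)
stack(D, A)
pickup(E)
stack(E, C)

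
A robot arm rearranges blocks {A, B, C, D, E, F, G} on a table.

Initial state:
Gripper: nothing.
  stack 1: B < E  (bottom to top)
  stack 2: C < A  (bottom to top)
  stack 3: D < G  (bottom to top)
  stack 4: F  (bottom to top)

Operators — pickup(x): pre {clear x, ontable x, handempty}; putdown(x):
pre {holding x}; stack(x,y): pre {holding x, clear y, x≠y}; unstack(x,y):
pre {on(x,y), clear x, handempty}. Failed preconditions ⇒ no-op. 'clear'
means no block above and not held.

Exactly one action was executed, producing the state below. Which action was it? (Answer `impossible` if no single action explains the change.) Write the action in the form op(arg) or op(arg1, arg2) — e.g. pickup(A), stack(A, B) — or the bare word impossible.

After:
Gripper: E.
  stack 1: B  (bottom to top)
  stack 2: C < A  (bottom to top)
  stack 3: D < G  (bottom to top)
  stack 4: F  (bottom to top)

target: towers=[B; C/A; D/G; F] holding=E
         pickup(F) → towers=[B/E; C/A; D/G] holding=F
     unstack(G, D) → towers=[B/E; C/A; D; F] holding=G
     unstack(A, C) → towers=[B/E; C; D/G; F] holding=A
     unstack(E, B) → towers=[B; C/A; D/G; F] holding=E  ← match

unstack(E, B)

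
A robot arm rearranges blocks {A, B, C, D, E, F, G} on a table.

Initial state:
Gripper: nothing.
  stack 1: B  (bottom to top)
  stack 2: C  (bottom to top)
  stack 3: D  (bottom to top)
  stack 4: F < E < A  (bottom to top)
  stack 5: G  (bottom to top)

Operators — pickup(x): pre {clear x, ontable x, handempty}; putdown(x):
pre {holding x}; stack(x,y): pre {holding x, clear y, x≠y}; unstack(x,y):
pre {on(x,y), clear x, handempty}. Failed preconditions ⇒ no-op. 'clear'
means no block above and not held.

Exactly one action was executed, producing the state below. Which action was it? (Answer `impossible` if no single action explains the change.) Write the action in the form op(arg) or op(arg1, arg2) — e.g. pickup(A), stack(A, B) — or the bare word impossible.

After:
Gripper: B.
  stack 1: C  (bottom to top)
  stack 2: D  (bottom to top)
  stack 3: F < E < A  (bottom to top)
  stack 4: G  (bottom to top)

target: towers=[C; D; F/E/A; G] holding=B
         pickup(B) → towers=[C; D; F/E/A; G] holding=B  ← match
         pickup(G) → towers=[B; C; D; F/E/A] holding=G
         pickup(D) → towers=[B; C; F/E/A; G] holding=D
     unstack(A, E) → towers=[B; C; D; F/E; G] holding=A
         pickup(C) → towers=[B; D; F/E/A; G] holding=C

pickup(B)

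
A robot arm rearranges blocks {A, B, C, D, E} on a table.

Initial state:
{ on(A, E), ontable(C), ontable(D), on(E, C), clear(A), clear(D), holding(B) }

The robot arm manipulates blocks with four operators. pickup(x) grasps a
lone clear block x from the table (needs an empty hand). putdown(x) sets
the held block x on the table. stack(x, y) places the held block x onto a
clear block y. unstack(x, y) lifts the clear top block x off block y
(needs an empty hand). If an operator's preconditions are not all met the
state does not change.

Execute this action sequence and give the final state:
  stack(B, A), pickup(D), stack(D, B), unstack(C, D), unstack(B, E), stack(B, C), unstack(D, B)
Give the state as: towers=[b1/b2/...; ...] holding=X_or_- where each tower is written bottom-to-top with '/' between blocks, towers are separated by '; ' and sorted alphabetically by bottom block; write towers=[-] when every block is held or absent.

towers=[C/E/A/B] holding=D

step 1 (stack(B, A)): towers=[C/E/A/B; D] holding=-
step 2 (pickup(D)): towers=[C/E/A/B] holding=D
step 3 (stack(D, B)): towers=[C/E/A/B/D] holding=-
step 4 (unstack(C, D)) [no-op]: towers=[C/E/A/B/D] holding=-
step 5 (unstack(B, E)) [no-op]: towers=[C/E/A/B/D] holding=-
step 6 (stack(B, C)) [no-op]: towers=[C/E/A/B/D] holding=-
step 7 (unstack(D, B)): towers=[C/E/A/B] holding=D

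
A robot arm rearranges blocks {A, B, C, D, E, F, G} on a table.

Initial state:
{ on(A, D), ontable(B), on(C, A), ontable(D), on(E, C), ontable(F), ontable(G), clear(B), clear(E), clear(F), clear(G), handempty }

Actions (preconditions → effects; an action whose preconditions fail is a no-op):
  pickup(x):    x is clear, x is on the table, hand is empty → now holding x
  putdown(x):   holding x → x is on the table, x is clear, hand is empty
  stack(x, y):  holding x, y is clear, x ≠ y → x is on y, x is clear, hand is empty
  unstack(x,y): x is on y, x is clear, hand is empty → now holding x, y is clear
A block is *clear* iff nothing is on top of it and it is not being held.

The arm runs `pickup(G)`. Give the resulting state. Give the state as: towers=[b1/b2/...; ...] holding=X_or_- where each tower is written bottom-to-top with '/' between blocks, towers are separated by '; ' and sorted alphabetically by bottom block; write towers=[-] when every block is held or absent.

before: towers=[B; D/A/C/E; F; G] holding=-
pre[pickup(G)]: clear(G) ✓, ontable(G) ✓, handempty ✓
all met → apply pickup(G)
after:  towers=[B; D/A/C/E; F] holding=G

towers=[B; D/A/C/E; F] holding=G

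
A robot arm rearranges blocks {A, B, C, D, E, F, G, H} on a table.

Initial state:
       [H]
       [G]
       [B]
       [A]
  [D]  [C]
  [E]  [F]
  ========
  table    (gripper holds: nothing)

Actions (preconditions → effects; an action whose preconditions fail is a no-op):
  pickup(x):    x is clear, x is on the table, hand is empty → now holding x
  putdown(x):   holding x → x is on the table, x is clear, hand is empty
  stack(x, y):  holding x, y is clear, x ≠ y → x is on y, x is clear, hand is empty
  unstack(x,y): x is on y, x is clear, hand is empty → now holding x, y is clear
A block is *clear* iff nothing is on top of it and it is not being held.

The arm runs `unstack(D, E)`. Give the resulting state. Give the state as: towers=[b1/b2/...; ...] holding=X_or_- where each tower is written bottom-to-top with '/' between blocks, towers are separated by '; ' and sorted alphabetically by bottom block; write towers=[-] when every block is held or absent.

towers=[E; F/C/A/B/G/H] holding=D

before: towers=[E/D; F/C/A/B/G/H] holding=-
pre[unstack(D, E)]: on(D,E) yes, clear(D) yes, handempty yes
all met → apply unstack(D, E)
after:  towers=[E; F/C/A/B/G/H] holding=D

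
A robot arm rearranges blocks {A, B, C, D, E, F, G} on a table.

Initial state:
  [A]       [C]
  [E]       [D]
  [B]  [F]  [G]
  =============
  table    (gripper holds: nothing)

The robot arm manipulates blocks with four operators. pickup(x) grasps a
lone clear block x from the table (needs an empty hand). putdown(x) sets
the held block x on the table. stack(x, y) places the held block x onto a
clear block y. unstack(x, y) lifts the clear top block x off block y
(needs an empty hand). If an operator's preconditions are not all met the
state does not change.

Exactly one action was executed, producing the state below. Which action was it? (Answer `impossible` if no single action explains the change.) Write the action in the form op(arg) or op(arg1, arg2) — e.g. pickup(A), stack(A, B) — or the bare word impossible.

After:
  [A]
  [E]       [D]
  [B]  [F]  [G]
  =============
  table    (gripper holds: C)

unstack(C, D)

target: towers=[B/E/A; F; G/D] holding=C
         pickup(F) → towers=[B/E/A; G/D/C] holding=F
     unstack(A, E) → towers=[B/E; F; G/D/C] holding=A
     unstack(C, D) → towers=[B/E/A; F; G/D] holding=C  ← match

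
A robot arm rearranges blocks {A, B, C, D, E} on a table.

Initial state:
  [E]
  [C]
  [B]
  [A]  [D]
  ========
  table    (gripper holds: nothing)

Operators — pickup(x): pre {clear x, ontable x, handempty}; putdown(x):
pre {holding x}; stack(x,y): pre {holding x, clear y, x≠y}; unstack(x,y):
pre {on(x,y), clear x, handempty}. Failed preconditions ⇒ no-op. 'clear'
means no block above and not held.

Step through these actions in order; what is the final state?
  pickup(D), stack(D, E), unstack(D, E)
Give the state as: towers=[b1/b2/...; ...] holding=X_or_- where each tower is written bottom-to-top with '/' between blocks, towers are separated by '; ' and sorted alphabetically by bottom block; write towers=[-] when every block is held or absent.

towers=[A/B/C/E] holding=D

step 1 (pickup(D)): towers=[A/B/C/E] holding=D
step 2 (stack(D, E)): towers=[A/B/C/E/D] holding=-
step 3 (unstack(D, E)): towers=[A/B/C/E] holding=D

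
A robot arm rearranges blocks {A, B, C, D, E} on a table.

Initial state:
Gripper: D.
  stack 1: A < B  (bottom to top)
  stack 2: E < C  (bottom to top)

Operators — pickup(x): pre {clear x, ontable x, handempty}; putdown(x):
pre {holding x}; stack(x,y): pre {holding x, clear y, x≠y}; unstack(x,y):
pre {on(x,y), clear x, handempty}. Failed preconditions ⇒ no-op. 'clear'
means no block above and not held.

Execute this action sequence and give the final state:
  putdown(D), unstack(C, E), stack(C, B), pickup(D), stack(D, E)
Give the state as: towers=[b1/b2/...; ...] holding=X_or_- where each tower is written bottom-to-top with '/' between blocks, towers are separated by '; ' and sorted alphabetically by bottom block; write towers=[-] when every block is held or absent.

step 1 (putdown(D)): towers=[A/B; D; E/C] holding=-
step 2 (unstack(C, E)): towers=[A/B; D; E] holding=C
step 3 (stack(C, B)): towers=[A/B/C; D; E] holding=-
step 4 (pickup(D)): towers=[A/B/C; E] holding=D
step 5 (stack(D, E)): towers=[A/B/C; E/D] holding=-

towers=[A/B/C; E/D] holding=-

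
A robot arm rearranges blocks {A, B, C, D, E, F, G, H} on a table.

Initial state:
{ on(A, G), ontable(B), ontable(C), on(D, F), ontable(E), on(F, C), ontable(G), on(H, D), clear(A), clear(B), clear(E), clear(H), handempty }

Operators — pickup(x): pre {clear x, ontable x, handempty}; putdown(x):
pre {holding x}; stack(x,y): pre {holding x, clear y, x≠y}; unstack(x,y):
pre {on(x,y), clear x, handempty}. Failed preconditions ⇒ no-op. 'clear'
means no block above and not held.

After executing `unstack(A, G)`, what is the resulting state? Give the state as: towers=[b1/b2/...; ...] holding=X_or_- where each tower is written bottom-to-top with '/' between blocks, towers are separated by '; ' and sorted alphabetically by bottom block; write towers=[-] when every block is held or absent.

before: towers=[B; C/F/D/H; E; G/A] holding=-
pre[unstack(A, G)]: on(A,G) ✓, clear(A) ✓, handempty ✓
all met → apply unstack(A, G)
after:  towers=[B; C/F/D/H; E; G] holding=A

towers=[B; C/F/D/H; E; G] holding=A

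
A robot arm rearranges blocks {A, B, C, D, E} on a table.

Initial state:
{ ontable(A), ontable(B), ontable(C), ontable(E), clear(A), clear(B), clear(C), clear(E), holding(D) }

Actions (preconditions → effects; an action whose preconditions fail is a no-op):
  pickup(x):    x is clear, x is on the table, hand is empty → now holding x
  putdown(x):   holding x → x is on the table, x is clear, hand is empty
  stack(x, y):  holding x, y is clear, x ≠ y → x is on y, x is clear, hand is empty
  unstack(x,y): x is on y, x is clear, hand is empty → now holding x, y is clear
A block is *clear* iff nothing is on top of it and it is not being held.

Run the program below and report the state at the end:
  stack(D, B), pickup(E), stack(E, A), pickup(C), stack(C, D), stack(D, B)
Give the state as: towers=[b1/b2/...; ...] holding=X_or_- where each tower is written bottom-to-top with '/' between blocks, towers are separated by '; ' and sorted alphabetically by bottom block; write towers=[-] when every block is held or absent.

towers=[A/E; B/D/C] holding=-

step 1 (stack(D, B)): towers=[A; B/D; C; E] holding=-
step 2 (pickup(E)): towers=[A; B/D; C] holding=E
step 3 (stack(E, A)): towers=[A/E; B/D; C] holding=-
step 4 (pickup(C)): towers=[A/E; B/D] holding=C
step 5 (stack(C, D)): towers=[A/E; B/D/C] holding=-
step 6 (stack(D, B)) [no-op]: towers=[A/E; B/D/C] holding=-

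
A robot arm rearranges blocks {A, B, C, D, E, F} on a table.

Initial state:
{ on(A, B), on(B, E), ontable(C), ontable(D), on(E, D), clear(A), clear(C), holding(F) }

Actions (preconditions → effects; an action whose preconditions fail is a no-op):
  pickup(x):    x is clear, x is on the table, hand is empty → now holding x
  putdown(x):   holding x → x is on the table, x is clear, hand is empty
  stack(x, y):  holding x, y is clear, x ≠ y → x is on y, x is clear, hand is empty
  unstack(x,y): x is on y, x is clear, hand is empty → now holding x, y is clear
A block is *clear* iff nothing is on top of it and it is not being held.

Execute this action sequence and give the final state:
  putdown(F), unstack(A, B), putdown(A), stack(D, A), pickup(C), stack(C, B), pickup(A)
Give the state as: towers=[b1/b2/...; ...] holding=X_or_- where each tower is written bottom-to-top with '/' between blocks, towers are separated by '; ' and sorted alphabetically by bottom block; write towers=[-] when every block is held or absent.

step 1 (putdown(F)): towers=[C; D/E/B/A; F] holding=-
step 2 (unstack(A, B)): towers=[C; D/E/B; F] holding=A
step 3 (putdown(A)): towers=[A; C; D/E/B; F] holding=-
step 4 (stack(D, A)) [no-op]: towers=[A; C; D/E/B; F] holding=-
step 5 (pickup(C)): towers=[A; D/E/B; F] holding=C
step 6 (stack(C, B)): towers=[A; D/E/B/C; F] holding=-
step 7 (pickup(A)): towers=[D/E/B/C; F] holding=A

towers=[D/E/B/C; F] holding=A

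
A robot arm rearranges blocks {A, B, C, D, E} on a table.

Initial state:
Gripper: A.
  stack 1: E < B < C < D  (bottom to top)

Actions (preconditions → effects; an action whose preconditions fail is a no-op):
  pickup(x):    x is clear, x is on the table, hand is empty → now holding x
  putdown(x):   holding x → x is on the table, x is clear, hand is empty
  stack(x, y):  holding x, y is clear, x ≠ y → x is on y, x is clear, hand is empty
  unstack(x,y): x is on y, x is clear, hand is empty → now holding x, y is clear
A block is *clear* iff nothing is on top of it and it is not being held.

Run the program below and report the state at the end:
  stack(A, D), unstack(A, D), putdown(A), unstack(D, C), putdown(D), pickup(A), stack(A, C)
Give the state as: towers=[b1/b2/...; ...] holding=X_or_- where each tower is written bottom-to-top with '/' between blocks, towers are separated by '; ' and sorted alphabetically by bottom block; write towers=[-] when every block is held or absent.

towers=[D; E/B/C/A] holding=-

step 1 (stack(A, D)): towers=[E/B/C/D/A] holding=-
step 2 (unstack(A, D)): towers=[E/B/C/D] holding=A
step 3 (putdown(A)): towers=[A; E/B/C/D] holding=-
step 4 (unstack(D, C)): towers=[A; E/B/C] holding=D
step 5 (putdown(D)): towers=[A; D; E/B/C] holding=-
step 6 (pickup(A)): towers=[D; E/B/C] holding=A
step 7 (stack(A, C)): towers=[D; E/B/C/A] holding=-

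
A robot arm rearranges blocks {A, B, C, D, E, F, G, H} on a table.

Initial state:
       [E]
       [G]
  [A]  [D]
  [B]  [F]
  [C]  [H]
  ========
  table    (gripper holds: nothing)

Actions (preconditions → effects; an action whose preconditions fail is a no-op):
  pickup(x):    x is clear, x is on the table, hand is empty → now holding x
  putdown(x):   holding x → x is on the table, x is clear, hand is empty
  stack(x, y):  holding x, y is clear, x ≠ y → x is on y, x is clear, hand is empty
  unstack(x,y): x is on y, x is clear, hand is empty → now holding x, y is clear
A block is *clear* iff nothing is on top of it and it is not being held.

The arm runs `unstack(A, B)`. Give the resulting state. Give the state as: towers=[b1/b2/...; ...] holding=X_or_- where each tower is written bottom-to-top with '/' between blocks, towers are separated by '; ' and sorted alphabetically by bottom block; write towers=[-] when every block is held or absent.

towers=[C/B; H/F/D/G/E] holding=A

before: towers=[C/B/A; H/F/D/G/E] holding=-
pre[unstack(A, B)]: on(A,B) yes, clear(A) yes, handempty yes
all met → apply unstack(A, B)
after:  towers=[C/B; H/F/D/G/E] holding=A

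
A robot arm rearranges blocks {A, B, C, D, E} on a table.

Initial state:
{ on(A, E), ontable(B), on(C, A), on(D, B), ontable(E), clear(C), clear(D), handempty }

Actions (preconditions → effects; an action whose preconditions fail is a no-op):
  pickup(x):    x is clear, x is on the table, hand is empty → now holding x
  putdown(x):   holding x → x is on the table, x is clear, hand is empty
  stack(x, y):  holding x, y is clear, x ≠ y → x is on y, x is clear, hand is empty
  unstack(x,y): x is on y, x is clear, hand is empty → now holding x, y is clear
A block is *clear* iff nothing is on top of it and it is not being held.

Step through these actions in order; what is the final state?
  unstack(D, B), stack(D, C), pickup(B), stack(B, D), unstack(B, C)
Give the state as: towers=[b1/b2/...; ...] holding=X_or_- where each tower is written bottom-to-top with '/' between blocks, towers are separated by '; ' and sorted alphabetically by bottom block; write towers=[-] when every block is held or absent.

step 1 (unstack(D, B)): towers=[B; E/A/C] holding=D
step 2 (stack(D, C)): towers=[B; E/A/C/D] holding=-
step 3 (pickup(B)): towers=[E/A/C/D] holding=B
step 4 (stack(B, D)): towers=[E/A/C/D/B] holding=-
step 5 (unstack(B, C)) [no-op]: towers=[E/A/C/D/B] holding=-

towers=[E/A/C/D/B] holding=-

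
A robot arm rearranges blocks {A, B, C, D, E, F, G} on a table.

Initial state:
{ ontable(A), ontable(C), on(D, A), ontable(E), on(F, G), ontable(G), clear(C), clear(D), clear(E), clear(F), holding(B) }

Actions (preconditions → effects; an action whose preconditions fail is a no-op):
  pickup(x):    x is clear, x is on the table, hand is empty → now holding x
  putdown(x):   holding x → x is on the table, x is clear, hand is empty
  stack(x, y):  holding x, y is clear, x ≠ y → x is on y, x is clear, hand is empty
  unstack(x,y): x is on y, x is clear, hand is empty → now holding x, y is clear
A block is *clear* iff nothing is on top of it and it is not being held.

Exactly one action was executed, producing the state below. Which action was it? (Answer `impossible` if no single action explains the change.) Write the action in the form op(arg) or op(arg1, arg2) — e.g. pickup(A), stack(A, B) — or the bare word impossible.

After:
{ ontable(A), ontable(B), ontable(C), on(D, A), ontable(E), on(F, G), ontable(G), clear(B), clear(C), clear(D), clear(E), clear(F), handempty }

target: towers=[A/D; B; C; E; G/F] holding=-
        putdown(B) → towers=[A/D; B; C; E; G/F] holding=-  ← match
       stack(B, F) → towers=[A/D; C; E; G/F/B] holding=-
       stack(B, D) → towers=[A/D/B; C; E; G/F] holding=-
       stack(B, E) → towers=[A/D; C; E/B; G/F] holding=-
       stack(B, C) → towers=[A/D; C/B; E; G/F] holding=-

putdown(B)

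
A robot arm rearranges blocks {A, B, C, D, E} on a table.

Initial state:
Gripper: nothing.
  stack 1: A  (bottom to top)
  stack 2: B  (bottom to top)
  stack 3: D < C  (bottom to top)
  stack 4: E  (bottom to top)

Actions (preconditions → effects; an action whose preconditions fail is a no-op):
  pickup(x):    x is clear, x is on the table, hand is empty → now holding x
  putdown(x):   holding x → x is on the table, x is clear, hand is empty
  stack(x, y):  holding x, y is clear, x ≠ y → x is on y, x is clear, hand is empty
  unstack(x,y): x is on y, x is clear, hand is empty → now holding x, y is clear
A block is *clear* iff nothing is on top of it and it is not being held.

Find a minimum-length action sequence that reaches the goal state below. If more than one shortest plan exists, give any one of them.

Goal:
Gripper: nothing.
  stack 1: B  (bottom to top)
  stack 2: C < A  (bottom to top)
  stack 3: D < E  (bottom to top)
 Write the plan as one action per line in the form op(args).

unstack(C, D)
putdown(C)
pickup(A)
stack(A, C)
pickup(E)
stack(E, D)

step 1 (unstack(C, D)): towers=[A; B; D; E] holding=C
step 2 (putdown(C)): towers=[A; B; C; D; E] holding=-
step 3 (pickup(A)): towers=[B; C; D; E] holding=A
step 4 (stack(A, C)): towers=[B; C/A; D; E] holding=-
step 5 (pickup(E)): towers=[B; C/A; D] holding=E
step 6 (stack(E, D)): towers=[B; C/A; D/E] holding=-
goal check: towers=[B; C/A; D/E] holding=- — reached (length 6, optimal by BFS)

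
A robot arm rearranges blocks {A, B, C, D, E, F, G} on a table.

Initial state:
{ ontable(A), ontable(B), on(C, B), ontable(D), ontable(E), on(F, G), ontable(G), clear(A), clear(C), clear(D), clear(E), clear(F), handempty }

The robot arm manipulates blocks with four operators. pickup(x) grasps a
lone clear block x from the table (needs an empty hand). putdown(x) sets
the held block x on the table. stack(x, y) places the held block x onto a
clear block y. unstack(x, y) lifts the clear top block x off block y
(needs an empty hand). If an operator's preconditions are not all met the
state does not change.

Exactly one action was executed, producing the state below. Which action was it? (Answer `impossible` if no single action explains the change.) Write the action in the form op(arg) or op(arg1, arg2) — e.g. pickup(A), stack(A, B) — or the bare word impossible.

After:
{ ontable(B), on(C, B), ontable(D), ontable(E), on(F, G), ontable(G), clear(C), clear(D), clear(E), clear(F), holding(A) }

pickup(A)

target: towers=[B/C; D; E; G/F] holding=A
     unstack(F, G) → towers=[A; B/C; D; E; G] holding=F
         pickup(D) → towers=[A; B/C; E; G/F] holding=D
         pickup(A) → towers=[B/C; D; E; G/F] holding=A  ← match
         pickup(E) → towers=[A; B/C; D; G/F] holding=E
     unstack(C, B) → towers=[A; B; D; E; G/F] holding=C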